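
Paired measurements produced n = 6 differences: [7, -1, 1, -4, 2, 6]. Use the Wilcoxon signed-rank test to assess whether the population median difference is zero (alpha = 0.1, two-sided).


Step 1: Drop any zero differences (none here) and take |d_i|.
|d| = [7, 1, 1, 4, 2, 6]
Step 2: Midrank |d_i| (ties get averaged ranks).
ranks: |7|->6, |1|->1.5, |1|->1.5, |4|->4, |2|->3, |6|->5
Step 3: Attach original signs; sum ranks with positive sign and with negative sign.
W+ = 6 + 1.5 + 3 + 5 = 15.5
W- = 1.5 + 4 = 5.5
(Check: W+ + W- = 21 should equal n(n+1)/2 = 21.)
Step 4: Test statistic W = min(W+, W-) = 5.5.
Step 5: Ties in |d|, so use the tie-corrected normal approximation.
        E[W] = n(n+1)/4 = 6*7/4 = 10.5.
        Tie groups: |d|=1 (t=2); sum(t^3 - t) = 6.
        Var[W] = n(n+1)(2n+1)/24 - sum(t^3-t)/48 = 546/24 - 6/48 = 22.625.
        z = (W - E[W]) / sqrt(Var[W]) = (5.5 - 10.5) / 4.7566 = -1.0512.
        Two-sided p = 2*Phi(z) = 0.293177.
Step 6: alpha = 0.1. fail to reject H0.

W+ = 15.5, W- = 5.5, W = min = 5.5, p = 0.293177, fail to reject H0.


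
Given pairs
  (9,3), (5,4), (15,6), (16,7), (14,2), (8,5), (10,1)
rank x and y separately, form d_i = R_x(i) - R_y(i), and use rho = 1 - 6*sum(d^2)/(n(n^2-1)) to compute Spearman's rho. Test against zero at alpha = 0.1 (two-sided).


Step 1: Rank x and y separately (midranks; no ties here).
rank(x): 9->3, 5->1, 15->6, 16->7, 14->5, 8->2, 10->4
rank(y): 3->3, 4->4, 6->6, 7->7, 2->2, 5->5, 1->1
Step 2: d_i = R_x(i) - R_y(i); compute d_i^2.
  (3-3)^2=0, (1-4)^2=9, (6-6)^2=0, (7-7)^2=0, (5-2)^2=9, (2-5)^2=9, (4-1)^2=9
sum(d^2) = 36.
Step 3: rho = 1 - 6*36 / (7*(7^2 - 1)) = 1 - 216/336 = 0.357143.
Step 4: Under H0, t = rho * sqrt((n-2)/(1-rho^2)) = 0.8550 ~ t(5).
Step 5: Two-sided p-value from the t-distribution with 5 df = 0.431611.
Step 6: alpha = 0.1. fail to reject H0.

rho = 0.3571, p = 0.431611, fail to reject H0 at alpha = 0.1.


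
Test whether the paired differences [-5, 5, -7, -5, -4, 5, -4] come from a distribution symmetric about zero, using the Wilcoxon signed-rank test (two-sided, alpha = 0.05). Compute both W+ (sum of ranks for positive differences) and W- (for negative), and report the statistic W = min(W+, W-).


Step 1: Drop any zero differences (none here) and take |d_i|.
|d| = [5, 5, 7, 5, 4, 5, 4]
Step 2: Midrank |d_i| (ties get averaged ranks).
ranks: |5|->4.5, |5|->4.5, |7|->7, |5|->4.5, |4|->1.5, |5|->4.5, |4|->1.5
Step 3: Attach original signs; sum ranks with positive sign and with negative sign.
W+ = 4.5 + 4.5 = 9
W- = 4.5 + 7 + 4.5 + 1.5 + 1.5 = 19
(Check: W+ + W- = 28 should equal n(n+1)/2 = 28.)
Step 4: Test statistic W = min(W+, W-) = 9.
Step 5: Ties in |d|, so use the tie-corrected normal approximation.
        E[W] = n(n+1)/4 = 7*8/4 = 14.
        Tie groups: |d|=4 (t=2), |d|=5 (t=4); sum(t^3 - t) = 66.
        Var[W] = n(n+1)(2n+1)/24 - sum(t^3-t)/48 = 840/24 - 66/48 = 33.625.
        z = (W - E[W]) / sqrt(Var[W]) = (9 - 14) / 5.7987 = -0.8623.
        Two-sided p = 2*Phi(z) = 0.388544.
Step 6: alpha = 0.05. fail to reject H0.

W+ = 9, W- = 19, W = min = 9, p = 0.388544, fail to reject H0.


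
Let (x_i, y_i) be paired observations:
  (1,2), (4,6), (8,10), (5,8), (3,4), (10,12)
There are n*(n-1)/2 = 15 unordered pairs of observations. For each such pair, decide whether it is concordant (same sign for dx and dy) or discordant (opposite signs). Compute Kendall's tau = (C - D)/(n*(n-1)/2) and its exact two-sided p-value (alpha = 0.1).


Step 1: Enumerate the 15 unordered pairs (i,j) with i<j and classify each by sign(x_j-x_i) * sign(y_j-y_i).
  (1,2):dx=+3,dy=+4->C; (1,3):dx=+7,dy=+8->C; (1,4):dx=+4,dy=+6->C; (1,5):dx=+2,dy=+2->C
  (1,6):dx=+9,dy=+10->C; (2,3):dx=+4,dy=+4->C; (2,4):dx=+1,dy=+2->C; (2,5):dx=-1,dy=-2->C
  (2,6):dx=+6,dy=+6->C; (3,4):dx=-3,dy=-2->C; (3,5):dx=-5,dy=-6->C; (3,6):dx=+2,dy=+2->C
  (4,5):dx=-2,dy=-4->C; (4,6):dx=+5,dy=+4->C; (5,6):dx=+7,dy=+8->C
Step 2: C = 15, D = 0, total pairs = 15.
Step 3: tau = (C - D)/(n(n-1)/2) = (15 - 0)/15 = 1.000000.
Step 4: Exact two-sided p-value (enumerate n! = 720 permutations of y under H0): p = 0.002778.
Step 5: alpha = 0.1. reject H0.

tau_b = 1.0000 (C=15, D=0), p = 0.002778, reject H0.


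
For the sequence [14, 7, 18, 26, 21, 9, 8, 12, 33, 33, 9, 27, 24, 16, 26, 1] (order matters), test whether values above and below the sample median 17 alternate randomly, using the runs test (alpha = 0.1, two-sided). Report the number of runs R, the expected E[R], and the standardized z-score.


Step 1: Compute median = 17; label A = above, B = below.
Labels in order: BBAAABBBAABAABAB  (n_A = 8, n_B = 8)
Step 2: Count runs R = 9.
Step 3: Under H0 (random ordering), E[R] = 2*n_A*n_B/(n_A+n_B) + 1 = 2*8*8/16 + 1 = 9.0000.
        Var[R] = 2*n_A*n_B*(2*n_A*n_B - n_A - n_B) / ((n_A+n_B)^2 * (n_A+n_B-1)) = 14336/3840 = 3.7333.
        SD[R] = 1.9322.
Step 4: R = E[R], so z = 0 with no continuity correction.
Step 5: Two-sided p-value via normal approximation = 2*(1 - Phi(|z|)) = 1.000000.
Step 6: alpha = 0.1. fail to reject H0.

R = 9, z = 0.0000, p = 1.000000, fail to reject H0.


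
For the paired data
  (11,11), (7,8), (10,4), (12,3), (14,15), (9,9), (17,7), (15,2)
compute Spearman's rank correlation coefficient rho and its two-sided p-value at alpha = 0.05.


Step 1: Rank x and y separately (midranks; no ties here).
rank(x): 11->4, 7->1, 10->3, 12->5, 14->6, 9->2, 17->8, 15->7
rank(y): 11->7, 8->5, 4->3, 3->2, 15->8, 9->6, 7->4, 2->1
Step 2: d_i = R_x(i) - R_y(i); compute d_i^2.
  (4-7)^2=9, (1-5)^2=16, (3-3)^2=0, (5-2)^2=9, (6-8)^2=4, (2-6)^2=16, (8-4)^2=16, (7-1)^2=36
sum(d^2) = 106.
Step 3: rho = 1 - 6*106 / (8*(8^2 - 1)) = 1 - 636/504 = -0.261905.
Step 4: Under H0, t = rho * sqrt((n-2)/(1-rho^2)) = -0.6647 ~ t(6).
Step 5: Two-sided p-value from the t-distribution with 6 df = 0.530923.
Step 6: alpha = 0.05. fail to reject H0.

rho = -0.2619, p = 0.530923, fail to reject H0 at alpha = 0.05.


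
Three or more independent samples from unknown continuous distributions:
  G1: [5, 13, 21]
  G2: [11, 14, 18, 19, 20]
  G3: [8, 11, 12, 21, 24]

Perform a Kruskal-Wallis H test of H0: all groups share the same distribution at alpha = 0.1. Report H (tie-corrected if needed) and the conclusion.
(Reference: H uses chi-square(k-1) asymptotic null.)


Step 1: Combine all N = 13 observations and assign midranks.
sorted (value, group, rank): (5,G1,1), (8,G3,2), (11,G2,3.5), (11,G3,3.5), (12,G3,5), (13,G1,6), (14,G2,7), (18,G2,8), (19,G2,9), (20,G2,10), (21,G1,11.5), (21,G3,11.5), (24,G3,13)
Step 2: Sum ranks within each group.
R_1 = 18.5 (n_1 = 3)
R_2 = 37.5 (n_2 = 5)
R_3 = 35 (n_3 = 5)
Step 3: H = 12/(N(N+1)) * sum(R_i^2/n_i) - 3(N+1)
     = 12/(13*14) * (18.5^2/3 + 37.5^2/5 + 35^2/5) - 3*14
     = 0.065934 * 640.333 - 42
     = 0.219780.
Step 4: Ties present; correction factor C = 1 - 12/(13^3 - 13) = 0.994505. Corrected H = 0.219780 / 0.994505 = 0.220994.
Step 5: Under H0, H ~ chi^2(2); p-value = 0.895389.
Step 6: alpha = 0.1. fail to reject H0.

H = 0.2210, df = 2, p = 0.895389, fail to reject H0.


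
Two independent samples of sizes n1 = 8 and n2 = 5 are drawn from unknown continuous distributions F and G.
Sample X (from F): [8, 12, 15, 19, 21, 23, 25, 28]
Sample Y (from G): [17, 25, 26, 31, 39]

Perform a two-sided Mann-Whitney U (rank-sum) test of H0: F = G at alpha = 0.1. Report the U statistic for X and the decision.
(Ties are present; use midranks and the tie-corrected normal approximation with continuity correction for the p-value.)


Step 1: Combine and sort all 13 observations; assign midranks.
sorted (value, group): (8,X), (12,X), (15,X), (17,Y), (19,X), (21,X), (23,X), (25,X), (25,Y), (26,Y), (28,X), (31,Y), (39,Y)
ranks: 8->1, 12->2, 15->3, 17->4, 19->5, 21->6, 23->7, 25->8.5, 25->8.5, 26->10, 28->11, 31->12, 39->13
Step 2: Rank sum for X: R1 = 1 + 2 + 3 + 5 + 6 + 7 + 8.5 + 11 = 43.5.
Step 3: U_X = R1 - n1(n1+1)/2 = 43.5 - 8*9/2 = 43.5 - 36 = 7.5.
       U_Y = n1*n2 - U_X = 40 - 7.5 = 32.5.
Step 4: Ties are present, so use the tie-corrected normal approximation (with continuity correction) for the p-value.
Step 5: p-value = 0.078571; compare to alpha = 0.1. reject H0.

U_X = 7.5, p = 0.078571, reject H0 at alpha = 0.1.


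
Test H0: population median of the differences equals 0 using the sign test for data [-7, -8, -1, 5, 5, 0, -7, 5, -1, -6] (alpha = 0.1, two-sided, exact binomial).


Step 1: Discard zero differences. Original n = 10; n_eff = number of nonzero differences = 9.
Nonzero differences (with sign): -7, -8, -1, +5, +5, -7, +5, -1, -6
Step 2: Count signs: positive = 3, negative = 6.
Step 3: Under H0: P(positive) = 0.5, so the number of positives S ~ Bin(9, 0.5).
Step 4: Two-sided exact p-value = sum of Bin(9,0.5) probabilities at or below the observed probability = 0.507812.
Step 5: alpha = 0.1. fail to reject H0.

n_eff = 9, pos = 3, neg = 6, p = 0.507812, fail to reject H0.


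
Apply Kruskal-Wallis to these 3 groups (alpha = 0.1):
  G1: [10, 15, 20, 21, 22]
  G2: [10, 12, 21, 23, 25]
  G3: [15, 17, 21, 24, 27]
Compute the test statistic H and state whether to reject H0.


Step 1: Combine all N = 15 observations and assign midranks.
sorted (value, group, rank): (10,G1,1.5), (10,G2,1.5), (12,G2,3), (15,G1,4.5), (15,G3,4.5), (17,G3,6), (20,G1,7), (21,G1,9), (21,G2,9), (21,G3,9), (22,G1,11), (23,G2,12), (24,G3,13), (25,G2,14), (27,G3,15)
Step 2: Sum ranks within each group.
R_1 = 33 (n_1 = 5)
R_2 = 39.5 (n_2 = 5)
R_3 = 47.5 (n_3 = 5)
Step 3: H = 12/(N(N+1)) * sum(R_i^2/n_i) - 3(N+1)
     = 12/(15*16) * (33^2/5 + 39.5^2/5 + 47.5^2/5) - 3*16
     = 0.050000 * 981.1 - 48
     = 1.055000.
Step 4: Ties present; correction factor C = 1 - 36/(15^3 - 15) = 0.989286. Corrected H = 1.055000 / 0.989286 = 1.066426.
Step 5: Under H0, H ~ chi^2(2); p-value = 0.586717.
Step 6: alpha = 0.1. fail to reject H0.

H = 1.0664, df = 2, p = 0.586717, fail to reject H0.


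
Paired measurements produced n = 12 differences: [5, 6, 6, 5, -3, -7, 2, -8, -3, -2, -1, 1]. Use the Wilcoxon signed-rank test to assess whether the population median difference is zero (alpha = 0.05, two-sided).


Step 1: Drop any zero differences (none here) and take |d_i|.
|d| = [5, 6, 6, 5, 3, 7, 2, 8, 3, 2, 1, 1]
Step 2: Midrank |d_i| (ties get averaged ranks).
ranks: |5|->7.5, |6|->9.5, |6|->9.5, |5|->7.5, |3|->5.5, |7|->11, |2|->3.5, |8|->12, |3|->5.5, |2|->3.5, |1|->1.5, |1|->1.5
Step 3: Attach original signs; sum ranks with positive sign and with negative sign.
W+ = 7.5 + 9.5 + 9.5 + 7.5 + 3.5 + 1.5 = 39
W- = 5.5 + 11 + 12 + 5.5 + 3.5 + 1.5 = 39
(Check: W+ + W- = 78 should equal n(n+1)/2 = 78.)
Step 4: Test statistic W = min(W+, W-) = 39.
Step 5: Ties in |d|, so use the tie-corrected normal approximation.
        E[W] = n(n+1)/4 = 12*13/4 = 39.
        Tie groups: |d|=1 (t=2), |d|=2 (t=2), |d|=3 (t=2), |d|=5 (t=2), |d|=6 (t=2); sum(t^3 - t) = 30.
        Var[W] = n(n+1)(2n+1)/24 - sum(t^3-t)/48 = 3900/24 - 30/48 = 161.875.
        z = (W - E[W]) / sqrt(Var[W]) = (39 - 39) / 12.7230 = 0.0000.
        Two-sided p = 2*Phi(z) = 1.000000.
Step 6: alpha = 0.05. fail to reject H0.

W+ = 39, W- = 39, W = min = 39, p = 1.000000, fail to reject H0.


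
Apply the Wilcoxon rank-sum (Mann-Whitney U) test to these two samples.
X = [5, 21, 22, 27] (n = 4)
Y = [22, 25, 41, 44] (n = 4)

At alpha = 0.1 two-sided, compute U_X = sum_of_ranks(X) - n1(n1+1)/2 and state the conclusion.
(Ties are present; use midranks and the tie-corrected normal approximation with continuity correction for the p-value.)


Step 1: Combine and sort all 8 observations; assign midranks.
sorted (value, group): (5,X), (21,X), (22,X), (22,Y), (25,Y), (27,X), (41,Y), (44,Y)
ranks: 5->1, 21->2, 22->3.5, 22->3.5, 25->5, 27->6, 41->7, 44->8
Step 2: Rank sum for X: R1 = 1 + 2 + 3.5 + 6 = 12.5.
Step 3: U_X = R1 - n1(n1+1)/2 = 12.5 - 4*5/2 = 12.5 - 10 = 2.5.
       U_Y = n1*n2 - U_X = 16 - 2.5 = 13.5.
Step 4: Ties are present, so use the tie-corrected normal approximation (with continuity correction) for the p-value.
Step 5: p-value = 0.146489; compare to alpha = 0.1. fail to reject H0.

U_X = 2.5, p = 0.146489, fail to reject H0 at alpha = 0.1.


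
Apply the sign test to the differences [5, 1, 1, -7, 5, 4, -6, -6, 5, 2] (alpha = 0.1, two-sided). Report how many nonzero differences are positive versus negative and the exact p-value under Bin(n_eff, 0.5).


Step 1: Discard zero differences. Original n = 10; n_eff = number of nonzero differences = 10.
Nonzero differences (with sign): +5, +1, +1, -7, +5, +4, -6, -6, +5, +2
Step 2: Count signs: positive = 7, negative = 3.
Step 3: Under H0: P(positive) = 0.5, so the number of positives S ~ Bin(10, 0.5).
Step 4: Two-sided exact p-value = sum of Bin(10,0.5) probabilities at or below the observed probability = 0.343750.
Step 5: alpha = 0.1. fail to reject H0.

n_eff = 10, pos = 7, neg = 3, p = 0.343750, fail to reject H0.


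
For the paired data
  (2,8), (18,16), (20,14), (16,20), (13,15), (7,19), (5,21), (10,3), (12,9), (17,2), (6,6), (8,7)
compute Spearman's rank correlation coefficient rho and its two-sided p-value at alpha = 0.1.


Step 1: Rank x and y separately (midranks; no ties here).
rank(x): 2->1, 18->11, 20->12, 16->9, 13->8, 7->4, 5->2, 10->6, 12->7, 17->10, 6->3, 8->5
rank(y): 8->5, 16->9, 14->7, 20->11, 15->8, 19->10, 21->12, 3->2, 9->6, 2->1, 6->3, 7->4
Step 2: d_i = R_x(i) - R_y(i); compute d_i^2.
  (1-5)^2=16, (11-9)^2=4, (12-7)^2=25, (9-11)^2=4, (8-8)^2=0, (4-10)^2=36, (2-12)^2=100, (6-2)^2=16, (7-6)^2=1, (10-1)^2=81, (3-3)^2=0, (5-4)^2=1
sum(d^2) = 284.
Step 3: rho = 1 - 6*284 / (12*(12^2 - 1)) = 1 - 1704/1716 = 0.006993.
Step 4: Under H0, t = rho * sqrt((n-2)/(1-rho^2)) = 0.0221 ~ t(10).
Step 5: Two-sided p-value from the t-distribution with 10 df = 0.982792.
Step 6: alpha = 0.1. fail to reject H0.

rho = 0.0070, p = 0.982792, fail to reject H0 at alpha = 0.1.


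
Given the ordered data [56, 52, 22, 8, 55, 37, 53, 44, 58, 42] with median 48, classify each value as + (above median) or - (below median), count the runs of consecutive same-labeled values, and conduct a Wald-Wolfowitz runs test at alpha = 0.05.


Step 1: Compute median = 48; label A = above, B = below.
Labels in order: AABBABABAB  (n_A = 5, n_B = 5)
Step 2: Count runs R = 8.
Step 3: Under H0 (random ordering), E[R] = 2*n_A*n_B/(n_A+n_B) + 1 = 2*5*5/10 + 1 = 6.0000.
        Var[R] = 2*n_A*n_B*(2*n_A*n_B - n_A - n_B) / ((n_A+n_B)^2 * (n_A+n_B-1)) = 2000/900 = 2.2222.
        SD[R] = 1.4907.
Step 4: Continuity-corrected z = (R - 0.5 - E[R]) / SD[R] = (8 - 0.5 - 6.0000) / 1.4907 = 1.0062.
Step 5: Two-sided p-value via normal approximation = 2*(1 - Phi(|z|)) = 0.314305.
Step 6: alpha = 0.05. fail to reject H0.

R = 8, z = 1.0062, p = 0.314305, fail to reject H0.


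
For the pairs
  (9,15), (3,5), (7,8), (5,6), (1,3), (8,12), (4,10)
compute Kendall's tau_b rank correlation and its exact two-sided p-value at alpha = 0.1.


Step 1: Enumerate the 21 unordered pairs (i,j) with i<j and classify each by sign(x_j-x_i) * sign(y_j-y_i).
  (1,2):dx=-6,dy=-10->C; (1,3):dx=-2,dy=-7->C; (1,4):dx=-4,dy=-9->C; (1,5):dx=-8,dy=-12->C
  (1,6):dx=-1,dy=-3->C; (1,7):dx=-5,dy=-5->C; (2,3):dx=+4,dy=+3->C; (2,4):dx=+2,dy=+1->C
  (2,5):dx=-2,dy=-2->C; (2,6):dx=+5,dy=+7->C; (2,7):dx=+1,dy=+5->C; (3,4):dx=-2,dy=-2->C
  (3,5):dx=-6,dy=-5->C; (3,6):dx=+1,dy=+4->C; (3,7):dx=-3,dy=+2->D; (4,5):dx=-4,dy=-3->C
  (4,6):dx=+3,dy=+6->C; (4,7):dx=-1,dy=+4->D; (5,6):dx=+7,dy=+9->C; (5,7):dx=+3,dy=+7->C
  (6,7):dx=-4,dy=-2->C
Step 2: C = 19, D = 2, total pairs = 21.
Step 3: tau = (C - D)/(n(n-1)/2) = (19 - 2)/21 = 0.809524.
Step 4: Exact two-sided p-value (enumerate n! = 5040 permutations of y under H0): p = 0.010714.
Step 5: alpha = 0.1. reject H0.

tau_b = 0.8095 (C=19, D=2), p = 0.010714, reject H0.


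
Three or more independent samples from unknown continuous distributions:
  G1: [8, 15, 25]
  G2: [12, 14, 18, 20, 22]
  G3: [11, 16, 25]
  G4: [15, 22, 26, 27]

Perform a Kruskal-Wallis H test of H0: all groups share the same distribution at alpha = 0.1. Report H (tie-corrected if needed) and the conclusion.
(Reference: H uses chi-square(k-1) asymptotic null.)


Step 1: Combine all N = 15 observations and assign midranks.
sorted (value, group, rank): (8,G1,1), (11,G3,2), (12,G2,3), (14,G2,4), (15,G1,5.5), (15,G4,5.5), (16,G3,7), (18,G2,8), (20,G2,9), (22,G2,10.5), (22,G4,10.5), (25,G1,12.5), (25,G3,12.5), (26,G4,14), (27,G4,15)
Step 2: Sum ranks within each group.
R_1 = 19 (n_1 = 3)
R_2 = 34.5 (n_2 = 5)
R_3 = 21.5 (n_3 = 3)
R_4 = 45 (n_4 = 4)
Step 3: H = 12/(N(N+1)) * sum(R_i^2/n_i) - 3(N+1)
     = 12/(15*16) * (19^2/3 + 34.5^2/5 + 21.5^2/3 + 45^2/4) - 3*16
     = 0.050000 * 1018.72 - 48
     = 2.935833.
Step 4: Ties present; correction factor C = 1 - 18/(15^3 - 15) = 0.994643. Corrected H = 2.935833 / 0.994643 = 2.951646.
Step 5: Under H0, H ~ chi^2(3); p-value = 0.399141.
Step 6: alpha = 0.1. fail to reject H0.

H = 2.9516, df = 3, p = 0.399141, fail to reject H0.


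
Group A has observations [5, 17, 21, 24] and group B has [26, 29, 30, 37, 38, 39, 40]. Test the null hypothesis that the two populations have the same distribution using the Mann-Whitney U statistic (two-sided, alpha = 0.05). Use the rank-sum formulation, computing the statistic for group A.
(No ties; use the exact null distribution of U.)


Step 1: Combine and sort all 11 observations; assign midranks.
sorted (value, group): (5,X), (17,X), (21,X), (24,X), (26,Y), (29,Y), (30,Y), (37,Y), (38,Y), (39,Y), (40,Y)
ranks: 5->1, 17->2, 21->3, 24->4, 26->5, 29->6, 30->7, 37->8, 38->9, 39->10, 40->11
Step 2: Rank sum for X: R1 = 1 + 2 + 3 + 4 = 10.
Step 3: U_X = R1 - n1(n1+1)/2 = 10 - 4*5/2 = 10 - 10 = 0.
       U_Y = n1*n2 - U_X = 28 - 0 = 28.
Step 4: No ties, so the exact null distribution of U (based on enumerating the C(11,4) = 330 equally likely rank assignments) gives the two-sided p-value.
Step 5: p-value = 0.006061; compare to alpha = 0.05. reject H0.

U_X = 0, p = 0.006061, reject H0 at alpha = 0.05.


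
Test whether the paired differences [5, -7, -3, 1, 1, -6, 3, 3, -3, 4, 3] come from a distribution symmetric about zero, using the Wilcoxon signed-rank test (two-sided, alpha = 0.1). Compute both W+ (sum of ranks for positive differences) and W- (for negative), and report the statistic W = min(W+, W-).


Step 1: Drop any zero differences (none here) and take |d_i|.
|d| = [5, 7, 3, 1, 1, 6, 3, 3, 3, 4, 3]
Step 2: Midrank |d_i| (ties get averaged ranks).
ranks: |5|->9, |7|->11, |3|->5, |1|->1.5, |1|->1.5, |6|->10, |3|->5, |3|->5, |3|->5, |4|->8, |3|->5
Step 3: Attach original signs; sum ranks with positive sign and with negative sign.
W+ = 9 + 1.5 + 1.5 + 5 + 5 + 8 + 5 = 35
W- = 11 + 5 + 10 + 5 = 31
(Check: W+ + W- = 66 should equal n(n+1)/2 = 66.)
Step 4: Test statistic W = min(W+, W-) = 31.
Step 5: Ties in |d|, so use the tie-corrected normal approximation.
        E[W] = n(n+1)/4 = 11*12/4 = 33.
        Tie groups: |d|=1 (t=2), |d|=3 (t=5); sum(t^3 - t) = 126.
        Var[W] = n(n+1)(2n+1)/24 - sum(t^3-t)/48 = 3036/24 - 126/48 = 123.875.
        z = (W - E[W]) / sqrt(Var[W]) = (31 - 33) / 11.1299 = -0.1797.
        Two-sided p = 2*Phi(z) = 0.857391.
Step 6: alpha = 0.1. fail to reject H0.

W+ = 35, W- = 31, W = min = 31, p = 0.857391, fail to reject H0.


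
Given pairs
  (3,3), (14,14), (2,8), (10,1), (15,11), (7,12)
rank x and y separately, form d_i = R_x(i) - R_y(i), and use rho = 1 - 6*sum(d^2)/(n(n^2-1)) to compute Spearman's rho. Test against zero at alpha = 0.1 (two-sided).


Step 1: Rank x and y separately (midranks; no ties here).
rank(x): 3->2, 14->5, 2->1, 10->4, 15->6, 7->3
rank(y): 3->2, 14->6, 8->3, 1->1, 11->4, 12->5
Step 2: d_i = R_x(i) - R_y(i); compute d_i^2.
  (2-2)^2=0, (5-6)^2=1, (1-3)^2=4, (4-1)^2=9, (6-4)^2=4, (3-5)^2=4
sum(d^2) = 22.
Step 3: rho = 1 - 6*22 / (6*(6^2 - 1)) = 1 - 132/210 = 0.371429.
Step 4: Under H0, t = rho * sqrt((n-2)/(1-rho^2)) = 0.8001 ~ t(4).
Step 5: Two-sided p-value from the t-distribution with 4 df = 0.468478.
Step 6: alpha = 0.1. fail to reject H0.

rho = 0.3714, p = 0.468478, fail to reject H0 at alpha = 0.1.


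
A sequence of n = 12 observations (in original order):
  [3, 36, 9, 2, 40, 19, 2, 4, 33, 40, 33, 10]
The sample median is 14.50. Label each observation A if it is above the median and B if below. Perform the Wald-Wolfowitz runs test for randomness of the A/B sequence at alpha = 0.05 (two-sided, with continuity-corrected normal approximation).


Step 1: Compute median = 14.50; label A = above, B = below.
Labels in order: BABBAABBAAAB  (n_A = 6, n_B = 6)
Step 2: Count runs R = 7.
Step 3: Under H0 (random ordering), E[R] = 2*n_A*n_B/(n_A+n_B) + 1 = 2*6*6/12 + 1 = 7.0000.
        Var[R] = 2*n_A*n_B*(2*n_A*n_B - n_A - n_B) / ((n_A+n_B)^2 * (n_A+n_B-1)) = 4320/1584 = 2.7273.
        SD[R] = 1.6514.
Step 4: R = E[R], so z = 0 with no continuity correction.
Step 5: Two-sided p-value via normal approximation = 2*(1 - Phi(|z|)) = 1.000000.
Step 6: alpha = 0.05. fail to reject H0.

R = 7, z = 0.0000, p = 1.000000, fail to reject H0.


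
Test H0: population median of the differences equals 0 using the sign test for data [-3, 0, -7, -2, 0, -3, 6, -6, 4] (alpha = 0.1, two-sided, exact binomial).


Step 1: Discard zero differences. Original n = 9; n_eff = number of nonzero differences = 7.
Nonzero differences (with sign): -3, -7, -2, -3, +6, -6, +4
Step 2: Count signs: positive = 2, negative = 5.
Step 3: Under H0: P(positive) = 0.5, so the number of positives S ~ Bin(7, 0.5).
Step 4: Two-sided exact p-value = sum of Bin(7,0.5) probabilities at or below the observed probability = 0.453125.
Step 5: alpha = 0.1. fail to reject H0.

n_eff = 7, pos = 2, neg = 5, p = 0.453125, fail to reject H0.


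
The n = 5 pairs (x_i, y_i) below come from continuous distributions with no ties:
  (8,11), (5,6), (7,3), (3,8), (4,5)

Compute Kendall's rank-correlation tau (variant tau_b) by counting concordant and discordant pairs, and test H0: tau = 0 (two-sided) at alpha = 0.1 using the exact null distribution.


Step 1: Enumerate the 10 unordered pairs (i,j) with i<j and classify each by sign(x_j-x_i) * sign(y_j-y_i).
  (1,2):dx=-3,dy=-5->C; (1,3):dx=-1,dy=-8->C; (1,4):dx=-5,dy=-3->C; (1,5):dx=-4,dy=-6->C
  (2,3):dx=+2,dy=-3->D; (2,4):dx=-2,dy=+2->D; (2,5):dx=-1,dy=-1->C; (3,4):dx=-4,dy=+5->D
  (3,5):dx=-3,dy=+2->D; (4,5):dx=+1,dy=-3->D
Step 2: C = 5, D = 5, total pairs = 10.
Step 3: tau = (C - D)/(n(n-1)/2) = (5 - 5)/10 = 0.000000.
Step 4: Exact two-sided p-value (enumerate n! = 120 permutations of y under H0): p = 1.000000.
Step 5: alpha = 0.1. fail to reject H0.

tau_b = 0.0000 (C=5, D=5), p = 1.000000, fail to reject H0.


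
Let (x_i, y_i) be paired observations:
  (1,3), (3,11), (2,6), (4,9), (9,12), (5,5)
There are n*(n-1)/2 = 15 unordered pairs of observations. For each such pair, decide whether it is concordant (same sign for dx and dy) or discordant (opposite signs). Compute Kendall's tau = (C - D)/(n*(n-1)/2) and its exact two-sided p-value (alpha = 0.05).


Step 1: Enumerate the 15 unordered pairs (i,j) with i<j and classify each by sign(x_j-x_i) * sign(y_j-y_i).
  (1,2):dx=+2,dy=+8->C; (1,3):dx=+1,dy=+3->C; (1,4):dx=+3,dy=+6->C; (1,5):dx=+8,dy=+9->C
  (1,6):dx=+4,dy=+2->C; (2,3):dx=-1,dy=-5->C; (2,4):dx=+1,dy=-2->D; (2,5):dx=+6,dy=+1->C
  (2,6):dx=+2,dy=-6->D; (3,4):dx=+2,dy=+3->C; (3,5):dx=+7,dy=+6->C; (3,6):dx=+3,dy=-1->D
  (4,5):dx=+5,dy=+3->C; (4,6):dx=+1,dy=-4->D; (5,6):dx=-4,dy=-7->C
Step 2: C = 11, D = 4, total pairs = 15.
Step 3: tau = (C - D)/(n(n-1)/2) = (11 - 4)/15 = 0.466667.
Step 4: Exact two-sided p-value (enumerate n! = 720 permutations of y under H0): p = 0.272222.
Step 5: alpha = 0.05. fail to reject H0.

tau_b = 0.4667 (C=11, D=4), p = 0.272222, fail to reject H0.


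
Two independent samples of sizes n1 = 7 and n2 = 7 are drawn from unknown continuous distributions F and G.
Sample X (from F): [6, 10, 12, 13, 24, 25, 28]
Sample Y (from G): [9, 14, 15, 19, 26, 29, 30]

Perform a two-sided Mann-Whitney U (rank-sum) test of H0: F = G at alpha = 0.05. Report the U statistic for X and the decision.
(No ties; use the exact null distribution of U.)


Step 1: Combine and sort all 14 observations; assign midranks.
sorted (value, group): (6,X), (9,Y), (10,X), (12,X), (13,X), (14,Y), (15,Y), (19,Y), (24,X), (25,X), (26,Y), (28,X), (29,Y), (30,Y)
ranks: 6->1, 9->2, 10->3, 12->4, 13->5, 14->6, 15->7, 19->8, 24->9, 25->10, 26->11, 28->12, 29->13, 30->14
Step 2: Rank sum for X: R1 = 1 + 3 + 4 + 5 + 9 + 10 + 12 = 44.
Step 3: U_X = R1 - n1(n1+1)/2 = 44 - 7*8/2 = 44 - 28 = 16.
       U_Y = n1*n2 - U_X = 49 - 16 = 33.
Step 4: No ties, so the exact null distribution of U (based on enumerating the C(14,7) = 3432 equally likely rank assignments) gives the two-sided p-value.
Step 5: p-value = 0.317599; compare to alpha = 0.05. fail to reject H0.

U_X = 16, p = 0.317599, fail to reject H0 at alpha = 0.05.


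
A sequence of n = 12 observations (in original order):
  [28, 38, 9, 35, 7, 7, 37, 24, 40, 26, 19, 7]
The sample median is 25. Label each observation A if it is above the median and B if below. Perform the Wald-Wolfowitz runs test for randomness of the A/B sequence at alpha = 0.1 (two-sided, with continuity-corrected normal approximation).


Step 1: Compute median = 25; label A = above, B = below.
Labels in order: AABABBABAABB  (n_A = 6, n_B = 6)
Step 2: Count runs R = 8.
Step 3: Under H0 (random ordering), E[R] = 2*n_A*n_B/(n_A+n_B) + 1 = 2*6*6/12 + 1 = 7.0000.
        Var[R] = 2*n_A*n_B*(2*n_A*n_B - n_A - n_B) / ((n_A+n_B)^2 * (n_A+n_B-1)) = 4320/1584 = 2.7273.
        SD[R] = 1.6514.
Step 4: Continuity-corrected z = (R - 0.5 - E[R]) / SD[R] = (8 - 0.5 - 7.0000) / 1.6514 = 0.3028.
Step 5: Two-sided p-value via normal approximation = 2*(1 - Phi(|z|)) = 0.762069.
Step 6: alpha = 0.1. fail to reject H0.

R = 8, z = 0.3028, p = 0.762069, fail to reject H0.


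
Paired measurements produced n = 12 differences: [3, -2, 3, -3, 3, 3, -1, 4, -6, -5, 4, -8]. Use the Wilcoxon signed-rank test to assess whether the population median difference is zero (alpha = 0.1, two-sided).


Step 1: Drop any zero differences (none here) and take |d_i|.
|d| = [3, 2, 3, 3, 3, 3, 1, 4, 6, 5, 4, 8]
Step 2: Midrank |d_i| (ties get averaged ranks).
ranks: |3|->5, |2|->2, |3|->5, |3|->5, |3|->5, |3|->5, |1|->1, |4|->8.5, |6|->11, |5|->10, |4|->8.5, |8|->12
Step 3: Attach original signs; sum ranks with positive sign and with negative sign.
W+ = 5 + 5 + 5 + 5 + 8.5 + 8.5 = 37
W- = 2 + 5 + 1 + 11 + 10 + 12 = 41
(Check: W+ + W- = 78 should equal n(n+1)/2 = 78.)
Step 4: Test statistic W = min(W+, W-) = 37.
Step 5: Ties in |d|, so use the tie-corrected normal approximation.
        E[W] = n(n+1)/4 = 12*13/4 = 39.
        Tie groups: |d|=3 (t=5), |d|=4 (t=2); sum(t^3 - t) = 126.
        Var[W] = n(n+1)(2n+1)/24 - sum(t^3-t)/48 = 3900/24 - 126/48 = 159.875.
        z = (W - E[W]) / sqrt(Var[W]) = (37 - 39) / 12.6442 = -0.1582.
        Two-sided p = 2*Phi(z) = 0.874318.
Step 6: alpha = 0.1. fail to reject H0.

W+ = 37, W- = 41, W = min = 37, p = 0.874318, fail to reject H0.


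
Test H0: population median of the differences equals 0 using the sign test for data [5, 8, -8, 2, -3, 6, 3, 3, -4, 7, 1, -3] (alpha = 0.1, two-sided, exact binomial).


Step 1: Discard zero differences. Original n = 12; n_eff = number of nonzero differences = 12.
Nonzero differences (with sign): +5, +8, -8, +2, -3, +6, +3, +3, -4, +7, +1, -3
Step 2: Count signs: positive = 8, negative = 4.
Step 3: Under H0: P(positive) = 0.5, so the number of positives S ~ Bin(12, 0.5).
Step 4: Two-sided exact p-value = sum of Bin(12,0.5) probabilities at or below the observed probability = 0.387695.
Step 5: alpha = 0.1. fail to reject H0.

n_eff = 12, pos = 8, neg = 4, p = 0.387695, fail to reject H0.


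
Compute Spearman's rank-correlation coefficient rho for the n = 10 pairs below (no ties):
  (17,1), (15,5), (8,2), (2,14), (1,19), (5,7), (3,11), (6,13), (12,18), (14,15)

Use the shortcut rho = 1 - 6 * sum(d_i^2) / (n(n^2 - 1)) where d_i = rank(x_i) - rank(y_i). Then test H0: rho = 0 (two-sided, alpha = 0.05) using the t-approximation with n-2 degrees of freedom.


Step 1: Rank x and y separately (midranks; no ties here).
rank(x): 17->10, 15->9, 8->6, 2->2, 1->1, 5->4, 3->3, 6->5, 12->7, 14->8
rank(y): 1->1, 5->3, 2->2, 14->7, 19->10, 7->4, 11->5, 13->6, 18->9, 15->8
Step 2: d_i = R_x(i) - R_y(i); compute d_i^2.
  (10-1)^2=81, (9-3)^2=36, (6-2)^2=16, (2-7)^2=25, (1-10)^2=81, (4-4)^2=0, (3-5)^2=4, (5-6)^2=1, (7-9)^2=4, (8-8)^2=0
sum(d^2) = 248.
Step 3: rho = 1 - 6*248 / (10*(10^2 - 1)) = 1 - 1488/990 = -0.503030.
Step 4: Under H0, t = rho * sqrt((n-2)/(1-rho^2)) = -1.6462 ~ t(8).
Step 5: Two-sided p-value from the t-distribution with 8 df = 0.138334.
Step 6: alpha = 0.05. fail to reject H0.

rho = -0.5030, p = 0.138334, fail to reject H0 at alpha = 0.05.


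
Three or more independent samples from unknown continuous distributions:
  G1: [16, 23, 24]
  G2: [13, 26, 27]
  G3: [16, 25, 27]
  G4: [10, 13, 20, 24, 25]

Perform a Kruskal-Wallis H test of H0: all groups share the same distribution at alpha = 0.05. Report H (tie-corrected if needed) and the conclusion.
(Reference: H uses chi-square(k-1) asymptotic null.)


Step 1: Combine all N = 14 observations and assign midranks.
sorted (value, group, rank): (10,G4,1), (13,G2,2.5), (13,G4,2.5), (16,G1,4.5), (16,G3,4.5), (20,G4,6), (23,G1,7), (24,G1,8.5), (24,G4,8.5), (25,G3,10.5), (25,G4,10.5), (26,G2,12), (27,G2,13.5), (27,G3,13.5)
Step 2: Sum ranks within each group.
R_1 = 20 (n_1 = 3)
R_2 = 28 (n_2 = 3)
R_3 = 28.5 (n_3 = 3)
R_4 = 28.5 (n_4 = 5)
Step 3: H = 12/(N(N+1)) * sum(R_i^2/n_i) - 3(N+1)
     = 12/(14*15) * (20^2/3 + 28^2/3 + 28.5^2/3 + 28.5^2/5) - 3*15
     = 0.057143 * 827.867 - 45
     = 2.306667.
Step 4: Ties present; correction factor C = 1 - 30/(14^3 - 14) = 0.989011. Corrected H = 2.306667 / 0.989011 = 2.332296.
Step 5: Under H0, H ~ chi^2(3); p-value = 0.506362.
Step 6: alpha = 0.05. fail to reject H0.

H = 2.3323, df = 3, p = 0.506362, fail to reject H0.


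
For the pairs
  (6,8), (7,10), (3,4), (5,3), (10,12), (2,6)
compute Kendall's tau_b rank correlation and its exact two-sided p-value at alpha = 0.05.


Step 1: Enumerate the 15 unordered pairs (i,j) with i<j and classify each by sign(x_j-x_i) * sign(y_j-y_i).
  (1,2):dx=+1,dy=+2->C; (1,3):dx=-3,dy=-4->C; (1,4):dx=-1,dy=-5->C; (1,5):dx=+4,dy=+4->C
  (1,6):dx=-4,dy=-2->C; (2,3):dx=-4,dy=-6->C; (2,4):dx=-2,dy=-7->C; (2,5):dx=+3,dy=+2->C
  (2,6):dx=-5,dy=-4->C; (3,4):dx=+2,dy=-1->D; (3,5):dx=+7,dy=+8->C; (3,6):dx=-1,dy=+2->D
  (4,5):dx=+5,dy=+9->C; (4,6):dx=-3,dy=+3->D; (5,6):dx=-8,dy=-6->C
Step 2: C = 12, D = 3, total pairs = 15.
Step 3: tau = (C - D)/(n(n-1)/2) = (12 - 3)/15 = 0.600000.
Step 4: Exact two-sided p-value (enumerate n! = 720 permutations of y under H0): p = 0.136111.
Step 5: alpha = 0.05. fail to reject H0.

tau_b = 0.6000 (C=12, D=3), p = 0.136111, fail to reject H0.


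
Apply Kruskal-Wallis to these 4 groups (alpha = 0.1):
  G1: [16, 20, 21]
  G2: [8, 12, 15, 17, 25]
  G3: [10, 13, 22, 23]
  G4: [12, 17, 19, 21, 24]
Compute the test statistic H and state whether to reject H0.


Step 1: Combine all N = 17 observations and assign midranks.
sorted (value, group, rank): (8,G2,1), (10,G3,2), (12,G2,3.5), (12,G4,3.5), (13,G3,5), (15,G2,6), (16,G1,7), (17,G2,8.5), (17,G4,8.5), (19,G4,10), (20,G1,11), (21,G1,12.5), (21,G4,12.5), (22,G3,14), (23,G3,15), (24,G4,16), (25,G2,17)
Step 2: Sum ranks within each group.
R_1 = 30.5 (n_1 = 3)
R_2 = 36 (n_2 = 5)
R_3 = 36 (n_3 = 4)
R_4 = 50.5 (n_4 = 5)
Step 3: H = 12/(N(N+1)) * sum(R_i^2/n_i) - 3(N+1)
     = 12/(17*18) * (30.5^2/3 + 36^2/5 + 36^2/4 + 50.5^2/5) - 3*18
     = 0.039216 * 1403.33 - 54
     = 1.032680.
Step 4: Ties present; correction factor C = 1 - 18/(17^3 - 17) = 0.996324. Corrected H = 1.032680 / 0.996324 = 1.036490.
Step 5: Under H0, H ~ chi^2(3); p-value = 0.792423.
Step 6: alpha = 0.1. fail to reject H0.

H = 1.0365, df = 3, p = 0.792423, fail to reject H0.


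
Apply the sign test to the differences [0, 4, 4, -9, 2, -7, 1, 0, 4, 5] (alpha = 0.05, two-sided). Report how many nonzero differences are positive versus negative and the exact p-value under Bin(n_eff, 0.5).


Step 1: Discard zero differences. Original n = 10; n_eff = number of nonzero differences = 8.
Nonzero differences (with sign): +4, +4, -9, +2, -7, +1, +4, +5
Step 2: Count signs: positive = 6, negative = 2.
Step 3: Under H0: P(positive) = 0.5, so the number of positives S ~ Bin(8, 0.5).
Step 4: Two-sided exact p-value = sum of Bin(8,0.5) probabilities at or below the observed probability = 0.289062.
Step 5: alpha = 0.05. fail to reject H0.

n_eff = 8, pos = 6, neg = 2, p = 0.289062, fail to reject H0.


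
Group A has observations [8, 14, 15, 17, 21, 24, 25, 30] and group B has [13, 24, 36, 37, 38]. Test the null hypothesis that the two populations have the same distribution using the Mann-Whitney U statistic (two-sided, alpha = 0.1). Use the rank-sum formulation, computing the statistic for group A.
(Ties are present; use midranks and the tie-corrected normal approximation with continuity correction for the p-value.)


Step 1: Combine and sort all 13 observations; assign midranks.
sorted (value, group): (8,X), (13,Y), (14,X), (15,X), (17,X), (21,X), (24,X), (24,Y), (25,X), (30,X), (36,Y), (37,Y), (38,Y)
ranks: 8->1, 13->2, 14->3, 15->4, 17->5, 21->6, 24->7.5, 24->7.5, 25->9, 30->10, 36->11, 37->12, 38->13
Step 2: Rank sum for X: R1 = 1 + 3 + 4 + 5 + 6 + 7.5 + 9 + 10 = 45.5.
Step 3: U_X = R1 - n1(n1+1)/2 = 45.5 - 8*9/2 = 45.5 - 36 = 9.5.
       U_Y = n1*n2 - U_X = 40 - 9.5 = 30.5.
Step 4: Ties are present, so use the tie-corrected normal approximation (with continuity correction) for the p-value.
Step 5: p-value = 0.142685; compare to alpha = 0.1. fail to reject H0.

U_X = 9.5, p = 0.142685, fail to reject H0 at alpha = 0.1.


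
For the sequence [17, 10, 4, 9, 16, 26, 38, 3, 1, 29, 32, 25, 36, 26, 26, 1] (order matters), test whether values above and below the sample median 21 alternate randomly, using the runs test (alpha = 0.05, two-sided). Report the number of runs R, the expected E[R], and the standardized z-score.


Step 1: Compute median = 21; label A = above, B = below.
Labels in order: BBBBBAABBAAAAAAB  (n_A = 8, n_B = 8)
Step 2: Count runs R = 5.
Step 3: Under H0 (random ordering), E[R] = 2*n_A*n_B/(n_A+n_B) + 1 = 2*8*8/16 + 1 = 9.0000.
        Var[R] = 2*n_A*n_B*(2*n_A*n_B - n_A - n_B) / ((n_A+n_B)^2 * (n_A+n_B-1)) = 14336/3840 = 3.7333.
        SD[R] = 1.9322.
Step 4: Continuity-corrected z = (R + 0.5 - E[R]) / SD[R] = (5 + 0.5 - 9.0000) / 1.9322 = -1.8114.
Step 5: Two-sided p-value via normal approximation = 2*(1 - Phi(|z|)) = 0.070076.
Step 6: alpha = 0.05. fail to reject H0.

R = 5, z = -1.8114, p = 0.070076, fail to reject H0.


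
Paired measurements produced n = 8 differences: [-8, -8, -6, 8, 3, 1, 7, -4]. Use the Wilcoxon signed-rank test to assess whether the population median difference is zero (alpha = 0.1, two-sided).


Step 1: Drop any zero differences (none here) and take |d_i|.
|d| = [8, 8, 6, 8, 3, 1, 7, 4]
Step 2: Midrank |d_i| (ties get averaged ranks).
ranks: |8|->7, |8|->7, |6|->4, |8|->7, |3|->2, |1|->1, |7|->5, |4|->3
Step 3: Attach original signs; sum ranks with positive sign and with negative sign.
W+ = 7 + 2 + 1 + 5 = 15
W- = 7 + 7 + 4 + 3 = 21
(Check: W+ + W- = 36 should equal n(n+1)/2 = 36.)
Step 4: Test statistic W = min(W+, W-) = 15.
Step 5: Ties in |d|, so use the tie-corrected normal approximation.
        E[W] = n(n+1)/4 = 8*9/4 = 18.
        Tie groups: |d|=8 (t=3); sum(t^3 - t) = 24.
        Var[W] = n(n+1)(2n+1)/24 - sum(t^3-t)/48 = 1224/24 - 24/48 = 50.5.
        z = (W - E[W]) / sqrt(Var[W]) = (15 - 18) / 7.1063 = -0.4222.
        Two-sided p = 2*Phi(z) = 0.672909.
Step 6: alpha = 0.1. fail to reject H0.

W+ = 15, W- = 21, W = min = 15, p = 0.672909, fail to reject H0.


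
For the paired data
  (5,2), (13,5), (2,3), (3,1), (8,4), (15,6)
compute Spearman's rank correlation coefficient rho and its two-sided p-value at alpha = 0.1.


Step 1: Rank x and y separately (midranks; no ties here).
rank(x): 5->3, 13->5, 2->1, 3->2, 8->4, 15->6
rank(y): 2->2, 5->5, 3->3, 1->1, 4->4, 6->6
Step 2: d_i = R_x(i) - R_y(i); compute d_i^2.
  (3-2)^2=1, (5-5)^2=0, (1-3)^2=4, (2-1)^2=1, (4-4)^2=0, (6-6)^2=0
sum(d^2) = 6.
Step 3: rho = 1 - 6*6 / (6*(6^2 - 1)) = 1 - 36/210 = 0.828571.
Step 4: Under H0, t = rho * sqrt((n-2)/(1-rho^2)) = 2.9598 ~ t(4).
Step 5: Two-sided p-value from the t-distribution with 4 df = 0.041563.
Step 6: alpha = 0.1. reject H0.

rho = 0.8286, p = 0.041563, reject H0 at alpha = 0.1.


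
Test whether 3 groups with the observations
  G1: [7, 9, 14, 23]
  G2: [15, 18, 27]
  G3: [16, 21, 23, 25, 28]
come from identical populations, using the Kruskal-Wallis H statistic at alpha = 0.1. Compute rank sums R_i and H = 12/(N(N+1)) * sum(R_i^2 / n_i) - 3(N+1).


Step 1: Combine all N = 12 observations and assign midranks.
sorted (value, group, rank): (7,G1,1), (9,G1,2), (14,G1,3), (15,G2,4), (16,G3,5), (18,G2,6), (21,G3,7), (23,G1,8.5), (23,G3,8.5), (25,G3,10), (27,G2,11), (28,G3,12)
Step 2: Sum ranks within each group.
R_1 = 14.5 (n_1 = 4)
R_2 = 21 (n_2 = 3)
R_3 = 42.5 (n_3 = 5)
Step 3: H = 12/(N(N+1)) * sum(R_i^2/n_i) - 3(N+1)
     = 12/(12*13) * (14.5^2/4 + 21^2/3 + 42.5^2/5) - 3*13
     = 0.076923 * 560.812 - 39
     = 4.139423.
Step 4: Ties present; correction factor C = 1 - 6/(12^3 - 12) = 0.996503. Corrected H = 4.139423 / 0.996503 = 4.153947.
Step 5: Under H0, H ~ chi^2(2); p-value = 0.125309.
Step 6: alpha = 0.1. fail to reject H0.

H = 4.1539, df = 2, p = 0.125309, fail to reject H0.


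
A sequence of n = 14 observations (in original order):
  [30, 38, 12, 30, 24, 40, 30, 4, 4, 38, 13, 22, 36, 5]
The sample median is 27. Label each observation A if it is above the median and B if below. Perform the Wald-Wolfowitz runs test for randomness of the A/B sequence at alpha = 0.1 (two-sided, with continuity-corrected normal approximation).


Step 1: Compute median = 27; label A = above, B = below.
Labels in order: AABABAABBABBAB  (n_A = 7, n_B = 7)
Step 2: Count runs R = 10.
Step 3: Under H0 (random ordering), E[R] = 2*n_A*n_B/(n_A+n_B) + 1 = 2*7*7/14 + 1 = 8.0000.
        Var[R] = 2*n_A*n_B*(2*n_A*n_B - n_A - n_B) / ((n_A+n_B)^2 * (n_A+n_B-1)) = 8232/2548 = 3.2308.
        SD[R] = 1.7974.
Step 4: Continuity-corrected z = (R - 0.5 - E[R]) / SD[R] = (10 - 0.5 - 8.0000) / 1.7974 = 0.8345.
Step 5: Two-sided p-value via normal approximation = 2*(1 - Phi(|z|)) = 0.403986.
Step 6: alpha = 0.1. fail to reject H0.

R = 10, z = 0.8345, p = 0.403986, fail to reject H0.


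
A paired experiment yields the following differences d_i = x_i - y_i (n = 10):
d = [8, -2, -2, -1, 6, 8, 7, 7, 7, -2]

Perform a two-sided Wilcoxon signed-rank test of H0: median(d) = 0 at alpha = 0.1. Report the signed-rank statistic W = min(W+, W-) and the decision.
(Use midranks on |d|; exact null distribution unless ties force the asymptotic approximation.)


Step 1: Drop any zero differences (none here) and take |d_i|.
|d| = [8, 2, 2, 1, 6, 8, 7, 7, 7, 2]
Step 2: Midrank |d_i| (ties get averaged ranks).
ranks: |8|->9.5, |2|->3, |2|->3, |1|->1, |6|->5, |8|->9.5, |7|->7, |7|->7, |7|->7, |2|->3
Step 3: Attach original signs; sum ranks with positive sign and with negative sign.
W+ = 9.5 + 5 + 9.5 + 7 + 7 + 7 = 45
W- = 3 + 3 + 1 + 3 = 10
(Check: W+ + W- = 55 should equal n(n+1)/2 = 55.)
Step 4: Test statistic W = min(W+, W-) = 10.
Step 5: Ties in |d|, so use the tie-corrected normal approximation.
        E[W] = n(n+1)/4 = 10*11/4 = 27.5.
        Tie groups: |d|=2 (t=3), |d|=7 (t=3), |d|=8 (t=2); sum(t^3 - t) = 54.
        Var[W] = n(n+1)(2n+1)/24 - sum(t^3-t)/48 = 2310/24 - 54/48 = 95.125.
        z = (W - E[W]) / sqrt(Var[W]) = (10 - 27.5) / 9.7532 = -1.7943.
        Two-sided p = 2*Phi(z) = 0.072768.
Step 6: alpha = 0.1. reject H0.

W+ = 45, W- = 10, W = min = 10, p = 0.072768, reject H0.


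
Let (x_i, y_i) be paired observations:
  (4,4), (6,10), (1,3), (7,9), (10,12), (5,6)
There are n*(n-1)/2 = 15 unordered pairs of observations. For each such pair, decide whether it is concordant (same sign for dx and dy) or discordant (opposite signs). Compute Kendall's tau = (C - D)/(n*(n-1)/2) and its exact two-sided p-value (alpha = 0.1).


Step 1: Enumerate the 15 unordered pairs (i,j) with i<j and classify each by sign(x_j-x_i) * sign(y_j-y_i).
  (1,2):dx=+2,dy=+6->C; (1,3):dx=-3,dy=-1->C; (1,4):dx=+3,dy=+5->C; (1,5):dx=+6,dy=+8->C
  (1,6):dx=+1,dy=+2->C; (2,3):dx=-5,dy=-7->C; (2,4):dx=+1,dy=-1->D; (2,5):dx=+4,dy=+2->C
  (2,6):dx=-1,dy=-4->C; (3,4):dx=+6,dy=+6->C; (3,5):dx=+9,dy=+9->C; (3,6):dx=+4,dy=+3->C
  (4,5):dx=+3,dy=+3->C; (4,6):dx=-2,dy=-3->C; (5,6):dx=-5,dy=-6->C
Step 2: C = 14, D = 1, total pairs = 15.
Step 3: tau = (C - D)/(n(n-1)/2) = (14 - 1)/15 = 0.866667.
Step 4: Exact two-sided p-value (enumerate n! = 720 permutations of y under H0): p = 0.016667.
Step 5: alpha = 0.1. reject H0.

tau_b = 0.8667 (C=14, D=1), p = 0.016667, reject H0.
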